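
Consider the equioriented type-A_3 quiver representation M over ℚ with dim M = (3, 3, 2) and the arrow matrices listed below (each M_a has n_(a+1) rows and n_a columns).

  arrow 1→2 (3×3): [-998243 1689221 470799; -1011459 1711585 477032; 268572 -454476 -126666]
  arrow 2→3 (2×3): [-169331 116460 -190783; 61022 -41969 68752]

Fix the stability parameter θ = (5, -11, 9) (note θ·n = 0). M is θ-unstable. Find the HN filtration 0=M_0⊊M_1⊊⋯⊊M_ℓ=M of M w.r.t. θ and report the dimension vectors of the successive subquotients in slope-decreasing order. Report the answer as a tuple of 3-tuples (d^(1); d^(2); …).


Interval decomposition of M: I[1,1], I[1,3]^2, I[2,2].
HN type (ℓ=4): μ^(1)=9; μ^(2)=5; μ^(3)=-3; μ^(4)=-11

((0, 0, 2); (1, 0, 0); (2, 2, 0); (0, 1, 0))


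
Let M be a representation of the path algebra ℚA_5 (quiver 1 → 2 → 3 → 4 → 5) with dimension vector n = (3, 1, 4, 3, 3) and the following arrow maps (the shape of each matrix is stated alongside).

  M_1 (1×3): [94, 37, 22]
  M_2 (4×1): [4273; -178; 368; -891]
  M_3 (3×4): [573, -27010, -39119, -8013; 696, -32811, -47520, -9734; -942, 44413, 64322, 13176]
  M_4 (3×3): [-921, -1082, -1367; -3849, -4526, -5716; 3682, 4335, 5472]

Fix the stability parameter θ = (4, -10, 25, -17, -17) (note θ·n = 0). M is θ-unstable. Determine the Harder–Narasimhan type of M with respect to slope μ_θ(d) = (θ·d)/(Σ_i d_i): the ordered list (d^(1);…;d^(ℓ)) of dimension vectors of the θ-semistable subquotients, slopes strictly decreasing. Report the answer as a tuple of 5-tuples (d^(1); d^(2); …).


Interval decomposition of M: I[1,1]^2, I[1,3], I[3,3], I[3,5]^2, I[4,5].
HN type (ℓ=4): μ^(1)=25; μ^(2)=4; μ^(3)=-3; μ^(4)=-17

((0, 0, 2, 0, 0); (2, 0, 0, 0, 0); (1, 1, 2, 2, 2); (0, 0, 0, 1, 1))


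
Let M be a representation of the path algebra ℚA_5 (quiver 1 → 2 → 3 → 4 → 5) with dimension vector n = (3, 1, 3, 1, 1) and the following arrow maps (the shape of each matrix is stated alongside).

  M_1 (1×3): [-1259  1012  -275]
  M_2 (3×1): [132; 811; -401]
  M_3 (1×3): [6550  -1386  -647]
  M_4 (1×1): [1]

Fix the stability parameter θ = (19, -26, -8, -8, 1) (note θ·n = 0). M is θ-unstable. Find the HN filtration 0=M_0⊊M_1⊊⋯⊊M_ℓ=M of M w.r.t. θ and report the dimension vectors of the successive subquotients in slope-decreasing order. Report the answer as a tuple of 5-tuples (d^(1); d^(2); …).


Interval decomposition of M: I[1,1]^2, I[1,5], I[3,3]^2.
HN type (ℓ=4): μ^(1)=19; μ^(2)=1; μ^(3)=-23/4; μ^(4)=-8

((2, 0, 0, 0, 0); (0, 0, 0, 0, 1); (1, 1, 1, 1, 0); (0, 0, 2, 0, 0))


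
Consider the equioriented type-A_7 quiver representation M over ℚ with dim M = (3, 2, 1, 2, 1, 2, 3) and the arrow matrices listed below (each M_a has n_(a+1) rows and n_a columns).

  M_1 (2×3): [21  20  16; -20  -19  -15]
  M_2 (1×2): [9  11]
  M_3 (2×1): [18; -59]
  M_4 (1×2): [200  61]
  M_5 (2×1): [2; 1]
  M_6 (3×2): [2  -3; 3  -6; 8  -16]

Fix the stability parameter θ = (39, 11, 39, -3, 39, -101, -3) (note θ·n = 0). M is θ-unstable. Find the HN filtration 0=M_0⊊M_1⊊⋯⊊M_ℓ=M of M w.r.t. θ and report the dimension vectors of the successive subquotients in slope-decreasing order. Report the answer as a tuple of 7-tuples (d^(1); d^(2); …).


Interval decomposition of M: I[1,1], I[1,2], I[1,7], I[4,4], I[6,7], I[7,7].
HN type (ℓ=5): μ^(1)=39; μ^(2)=25; μ^(3)=3; μ^(4)=-3; μ^(5)=-101

((1, 0, 0, 0, 0, 0, 0); (1, 1, 0, 0, 0, 0, 0); (1, 1, 1, 1, 1, 1, 1); (0, 0, 0, 1, 0, 0, 2); (0, 0, 0, 0, 0, 1, 0))


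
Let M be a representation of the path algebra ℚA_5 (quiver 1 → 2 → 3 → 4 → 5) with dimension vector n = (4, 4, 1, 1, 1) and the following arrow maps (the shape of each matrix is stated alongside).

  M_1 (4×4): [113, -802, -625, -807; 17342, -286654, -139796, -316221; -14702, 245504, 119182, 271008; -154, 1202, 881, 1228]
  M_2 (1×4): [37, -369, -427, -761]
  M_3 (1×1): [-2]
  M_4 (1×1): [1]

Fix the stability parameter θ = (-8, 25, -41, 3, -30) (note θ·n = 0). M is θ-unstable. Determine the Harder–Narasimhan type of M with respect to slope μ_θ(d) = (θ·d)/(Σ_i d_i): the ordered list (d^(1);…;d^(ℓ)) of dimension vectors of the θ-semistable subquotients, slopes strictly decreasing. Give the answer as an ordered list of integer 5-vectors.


Interval decomposition of M: I[1,2]^3, I[1,5].
HN type (ℓ=3): μ^(1)=25; μ^(2)=-8; μ^(3)=-51/5

((0, 3, 0, 0, 0); (3, 0, 0, 0, 0); (1, 1, 1, 1, 1))


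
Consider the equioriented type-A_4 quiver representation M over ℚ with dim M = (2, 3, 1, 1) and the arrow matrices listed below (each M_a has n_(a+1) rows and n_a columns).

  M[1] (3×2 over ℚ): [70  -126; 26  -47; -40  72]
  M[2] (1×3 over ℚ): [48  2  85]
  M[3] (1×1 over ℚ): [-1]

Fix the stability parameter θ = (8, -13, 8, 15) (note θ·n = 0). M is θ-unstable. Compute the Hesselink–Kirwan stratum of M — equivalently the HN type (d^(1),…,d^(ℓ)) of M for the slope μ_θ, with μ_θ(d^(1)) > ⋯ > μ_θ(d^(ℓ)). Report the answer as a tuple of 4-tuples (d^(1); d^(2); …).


Barcode: M ≅ I[1,2], I[1,4], I[2,2]. HN layers by μ_θ (4 steps, strictly decreasing):
  μ^(1)=15; μ^(2)=8; μ^(3)=-5/2; μ^(4)=-13

((0, 0, 0, 1); (0, 0, 1, 0); (2, 2, 0, 0); (0, 1, 0, 0))


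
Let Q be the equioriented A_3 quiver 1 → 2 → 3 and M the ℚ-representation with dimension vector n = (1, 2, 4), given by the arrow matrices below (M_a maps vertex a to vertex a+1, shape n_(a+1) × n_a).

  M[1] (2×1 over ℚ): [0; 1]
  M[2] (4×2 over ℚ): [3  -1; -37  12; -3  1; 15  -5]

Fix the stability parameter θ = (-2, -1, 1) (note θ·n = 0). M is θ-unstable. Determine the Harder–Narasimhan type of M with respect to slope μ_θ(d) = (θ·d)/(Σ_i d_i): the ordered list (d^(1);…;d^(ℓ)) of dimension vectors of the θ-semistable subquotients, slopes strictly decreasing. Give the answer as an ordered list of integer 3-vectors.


Via rank(M_{q-1}∘⋯∘M_p): M ≅ I[1,3], I[2,3], I[3,3]^2.
μ_θ-semistable layers: μ^(1)=1; μ^(2)=-1; μ^(3)=-2

((0, 0, 4); (0, 2, 0); (1, 0, 0))


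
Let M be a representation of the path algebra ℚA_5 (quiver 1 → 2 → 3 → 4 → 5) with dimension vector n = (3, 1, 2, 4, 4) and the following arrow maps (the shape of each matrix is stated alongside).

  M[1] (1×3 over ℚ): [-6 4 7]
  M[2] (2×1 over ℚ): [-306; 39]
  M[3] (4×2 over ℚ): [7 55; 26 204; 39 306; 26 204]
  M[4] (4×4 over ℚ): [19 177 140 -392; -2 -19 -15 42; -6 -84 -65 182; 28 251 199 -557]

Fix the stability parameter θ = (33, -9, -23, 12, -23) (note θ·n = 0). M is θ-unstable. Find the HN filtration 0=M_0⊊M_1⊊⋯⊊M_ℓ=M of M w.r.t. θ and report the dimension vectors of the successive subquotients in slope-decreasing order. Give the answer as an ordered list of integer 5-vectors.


Via rank(M_{q-1}∘⋯∘M_p): M ≅ I[1,1]^2, I[1,5], I[3,5], I[4,5]^2.
μ_θ-semistable layers: μ^(1)=33; μ^(2)=-2; μ^(3)=-11/2; μ^(4)=-23

((2, 0, 0, 0, 0); (1, 1, 1, 1, 1); (0, 0, 0, 3, 3); (0, 0, 1, 0, 0))


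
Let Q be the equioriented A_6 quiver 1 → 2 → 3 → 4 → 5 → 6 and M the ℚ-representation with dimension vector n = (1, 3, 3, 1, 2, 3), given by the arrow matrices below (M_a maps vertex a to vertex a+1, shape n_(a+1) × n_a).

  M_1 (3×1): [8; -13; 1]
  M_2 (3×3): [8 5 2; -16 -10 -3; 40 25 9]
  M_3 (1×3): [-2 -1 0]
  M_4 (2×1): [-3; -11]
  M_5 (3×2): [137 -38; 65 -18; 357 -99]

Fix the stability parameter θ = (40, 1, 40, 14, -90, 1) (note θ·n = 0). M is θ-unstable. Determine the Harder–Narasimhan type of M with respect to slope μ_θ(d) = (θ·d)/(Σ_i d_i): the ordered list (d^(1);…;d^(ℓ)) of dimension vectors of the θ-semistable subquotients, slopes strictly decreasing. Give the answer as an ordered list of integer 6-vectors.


Barcode: M ≅ I[1,6], I[2,2], I[2,3], I[3,3], I[5,6], I[6,6]. HN layers by μ_θ (3 steps, strictly decreasing):
  μ^(1)=40; μ^(2)=1; μ^(3)=-90

((0, 0, 2, 0, 0, 0); (1, 3, 1, 1, 1, 3); (0, 0, 0, 0, 1, 0))


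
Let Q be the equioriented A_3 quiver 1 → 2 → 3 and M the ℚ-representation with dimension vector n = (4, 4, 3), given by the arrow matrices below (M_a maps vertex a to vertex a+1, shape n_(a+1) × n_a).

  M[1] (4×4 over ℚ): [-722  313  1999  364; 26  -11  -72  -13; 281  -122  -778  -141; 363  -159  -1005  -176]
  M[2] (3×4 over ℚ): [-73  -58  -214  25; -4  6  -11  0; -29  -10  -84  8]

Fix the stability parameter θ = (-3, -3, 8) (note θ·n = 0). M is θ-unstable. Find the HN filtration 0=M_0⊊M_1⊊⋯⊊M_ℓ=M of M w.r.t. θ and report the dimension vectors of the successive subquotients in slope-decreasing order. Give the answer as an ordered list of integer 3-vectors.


Via rank(M_{q-1}∘⋯∘M_p): M ≅ I[1,2], I[1,3]^3.
μ_θ-semistable layers: μ^(1)=8; μ^(2)=-3

((0, 0, 3); (4, 4, 0))


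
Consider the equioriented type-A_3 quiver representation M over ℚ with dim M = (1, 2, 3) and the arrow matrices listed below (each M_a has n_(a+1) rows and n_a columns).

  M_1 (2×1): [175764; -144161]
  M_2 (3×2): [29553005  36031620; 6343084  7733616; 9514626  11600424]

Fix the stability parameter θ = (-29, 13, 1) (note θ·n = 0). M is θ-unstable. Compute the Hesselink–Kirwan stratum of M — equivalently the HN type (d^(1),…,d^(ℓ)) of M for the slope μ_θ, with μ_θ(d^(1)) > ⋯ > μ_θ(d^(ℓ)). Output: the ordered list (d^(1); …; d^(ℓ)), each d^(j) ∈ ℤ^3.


Via rank(M_{q-1}∘⋯∘M_p): M ≅ I[1,2], I[2,3], I[3,3]^2.
μ_θ-semistable layers: μ^(1)=13; μ^(2)=7; μ^(3)=1; μ^(4)=-29

((0, 1, 0); (0, 1, 1); (0, 0, 2); (1, 0, 0))


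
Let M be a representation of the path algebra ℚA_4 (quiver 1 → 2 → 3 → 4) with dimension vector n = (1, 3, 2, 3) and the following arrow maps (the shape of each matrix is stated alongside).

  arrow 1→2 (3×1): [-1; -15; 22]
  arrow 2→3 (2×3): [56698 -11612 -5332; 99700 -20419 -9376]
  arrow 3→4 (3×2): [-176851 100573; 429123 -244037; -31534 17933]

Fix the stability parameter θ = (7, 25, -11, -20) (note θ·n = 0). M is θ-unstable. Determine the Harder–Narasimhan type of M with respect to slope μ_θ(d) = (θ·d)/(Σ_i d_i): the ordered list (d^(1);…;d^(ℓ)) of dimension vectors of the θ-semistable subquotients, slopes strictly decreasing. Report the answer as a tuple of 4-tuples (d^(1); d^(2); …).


Via rank(M_{q-1}∘⋯∘M_p): M ≅ I[1,4], I[2,2], I[2,4], I[4,4].
μ_θ-semistable layers: μ^(1)=25; μ^(2)=1/4; μ^(3)=-2; μ^(4)=-20

((0, 1, 0, 0); (1, 1, 1, 1); (0, 1, 1, 1); (0, 0, 0, 1))


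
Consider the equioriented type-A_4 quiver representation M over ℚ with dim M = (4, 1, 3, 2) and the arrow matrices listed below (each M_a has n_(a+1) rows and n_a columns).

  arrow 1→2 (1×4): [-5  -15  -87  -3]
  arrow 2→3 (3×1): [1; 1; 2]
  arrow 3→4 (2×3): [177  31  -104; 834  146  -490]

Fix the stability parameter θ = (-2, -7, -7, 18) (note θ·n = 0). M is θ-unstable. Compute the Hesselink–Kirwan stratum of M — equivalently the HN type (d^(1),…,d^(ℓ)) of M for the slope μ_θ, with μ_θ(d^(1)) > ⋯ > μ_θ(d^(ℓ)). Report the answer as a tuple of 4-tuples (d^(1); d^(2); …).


Barcode: M ≅ I[1,1]^3, I[1,3], I[3,4]^2. HN layers by μ_θ (4 steps, strictly decreasing):
  μ^(1)=18; μ^(2)=-2; μ^(3)=-16/3; μ^(4)=-7

((0, 0, 0, 2); (3, 0, 0, 0); (1, 1, 1, 0); (0, 0, 2, 0))


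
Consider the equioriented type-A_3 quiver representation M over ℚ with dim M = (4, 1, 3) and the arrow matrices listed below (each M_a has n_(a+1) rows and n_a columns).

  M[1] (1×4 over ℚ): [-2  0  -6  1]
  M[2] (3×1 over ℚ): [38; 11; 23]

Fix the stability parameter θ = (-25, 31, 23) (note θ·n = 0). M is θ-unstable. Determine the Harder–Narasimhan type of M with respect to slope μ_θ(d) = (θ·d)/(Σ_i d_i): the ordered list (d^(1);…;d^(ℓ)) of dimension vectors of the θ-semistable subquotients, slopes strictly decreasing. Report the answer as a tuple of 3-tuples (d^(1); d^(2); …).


Interval decomposition of M: I[1,1]^3, I[1,3], I[3,3]^2.
HN type (ℓ=3): μ^(1)=27; μ^(2)=23; μ^(3)=-25

((0, 1, 1); (0, 0, 2); (4, 0, 0))


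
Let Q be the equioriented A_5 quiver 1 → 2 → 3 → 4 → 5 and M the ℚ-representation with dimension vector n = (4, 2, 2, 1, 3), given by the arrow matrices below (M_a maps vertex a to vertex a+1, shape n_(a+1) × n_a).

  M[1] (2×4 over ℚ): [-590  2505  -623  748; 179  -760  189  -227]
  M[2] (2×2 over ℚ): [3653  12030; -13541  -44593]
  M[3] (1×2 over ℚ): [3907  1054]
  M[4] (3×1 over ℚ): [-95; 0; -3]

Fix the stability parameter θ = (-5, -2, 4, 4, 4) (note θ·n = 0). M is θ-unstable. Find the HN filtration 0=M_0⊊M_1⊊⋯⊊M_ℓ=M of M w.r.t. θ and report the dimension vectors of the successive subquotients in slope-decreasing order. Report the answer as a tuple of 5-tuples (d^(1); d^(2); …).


Interval decomposition of M: I[1,1]^2, I[1,3], I[1,5], I[5,5]^2.
HN type (ℓ=3): μ^(1)=4; μ^(2)=-2; μ^(3)=-5

((0, 0, 2, 1, 3); (0, 2, 0, 0, 0); (4, 0, 0, 0, 0))


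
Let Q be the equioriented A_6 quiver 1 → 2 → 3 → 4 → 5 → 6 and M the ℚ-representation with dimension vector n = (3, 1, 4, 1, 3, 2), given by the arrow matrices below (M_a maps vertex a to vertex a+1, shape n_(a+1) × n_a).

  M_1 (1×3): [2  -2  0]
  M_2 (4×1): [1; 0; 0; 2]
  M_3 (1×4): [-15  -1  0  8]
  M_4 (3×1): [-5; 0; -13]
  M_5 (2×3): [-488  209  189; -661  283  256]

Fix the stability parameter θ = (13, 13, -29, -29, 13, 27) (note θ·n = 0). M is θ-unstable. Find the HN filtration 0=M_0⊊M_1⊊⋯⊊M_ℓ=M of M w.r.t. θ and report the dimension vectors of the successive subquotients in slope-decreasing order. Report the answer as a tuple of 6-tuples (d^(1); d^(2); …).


Via rank(M_{q-1}∘⋯∘M_p): M ≅ I[1,1]^2, I[1,6], I[3,3]^3, I[5,5], I[5,6].
μ_θ-semistable layers: μ^(1)=27; μ^(2)=13; μ^(3)=-8; μ^(4)=-29

((0, 0, 0, 0, 0, 2); (2, 0, 0, 0, 3, 0); (1, 1, 1, 1, 0, 0); (0, 0, 3, 0, 0, 0))


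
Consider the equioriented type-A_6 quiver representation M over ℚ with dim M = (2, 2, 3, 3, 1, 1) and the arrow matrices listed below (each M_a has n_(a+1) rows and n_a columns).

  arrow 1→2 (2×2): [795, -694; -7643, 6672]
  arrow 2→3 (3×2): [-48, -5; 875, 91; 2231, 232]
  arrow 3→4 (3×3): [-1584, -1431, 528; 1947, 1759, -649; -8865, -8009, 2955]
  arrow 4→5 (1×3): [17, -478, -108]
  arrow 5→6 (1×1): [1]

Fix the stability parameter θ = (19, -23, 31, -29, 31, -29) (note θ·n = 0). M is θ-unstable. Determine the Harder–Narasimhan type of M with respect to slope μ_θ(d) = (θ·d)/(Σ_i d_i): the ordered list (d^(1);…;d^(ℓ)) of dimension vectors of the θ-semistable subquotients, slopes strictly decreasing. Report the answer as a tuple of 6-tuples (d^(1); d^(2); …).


Barcode: M ≅ I[1,3], I[1,6], I[3,4], I[4,4]. HN layers by μ_θ (4 steps, strictly decreasing):
  μ^(1)=31; μ^(2)=1; μ^(3)=-2; μ^(4)=-29

((0, 0, 1, 0, 0, 0); (0, 0, 2, 2, 1, 1); (2, 2, 0, 0, 0, 0); (0, 0, 0, 1, 0, 0))


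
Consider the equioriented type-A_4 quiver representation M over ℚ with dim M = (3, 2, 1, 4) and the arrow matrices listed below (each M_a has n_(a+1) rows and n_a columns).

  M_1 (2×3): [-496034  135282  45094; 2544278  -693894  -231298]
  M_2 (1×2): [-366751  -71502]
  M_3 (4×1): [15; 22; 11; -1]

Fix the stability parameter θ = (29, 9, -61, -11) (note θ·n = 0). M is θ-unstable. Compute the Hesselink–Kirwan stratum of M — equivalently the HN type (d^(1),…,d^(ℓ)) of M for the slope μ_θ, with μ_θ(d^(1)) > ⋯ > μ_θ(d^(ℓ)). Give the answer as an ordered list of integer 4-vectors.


Barcode: M ≅ I[1,1]^2, I[1,4], I[2,2], I[4,4]^3. HN layers by μ_θ (4 steps, strictly decreasing):
  μ^(1)=29; μ^(2)=9; μ^(3)=-17/2; μ^(4)=-11

((2, 0, 0, 0); (0, 1, 0, 0); (1, 1, 1, 1); (0, 0, 0, 3))


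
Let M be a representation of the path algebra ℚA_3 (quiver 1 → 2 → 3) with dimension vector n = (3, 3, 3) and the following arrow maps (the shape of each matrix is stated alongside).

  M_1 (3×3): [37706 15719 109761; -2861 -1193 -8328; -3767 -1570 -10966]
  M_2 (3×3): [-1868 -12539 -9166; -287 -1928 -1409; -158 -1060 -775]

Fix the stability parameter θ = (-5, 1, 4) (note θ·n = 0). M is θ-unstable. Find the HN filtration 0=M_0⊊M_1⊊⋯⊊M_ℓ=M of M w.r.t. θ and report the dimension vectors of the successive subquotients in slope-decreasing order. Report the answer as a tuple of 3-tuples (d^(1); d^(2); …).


Interval decomposition of M: I[1,3]^3.
HN type (ℓ=3): μ^(1)=4; μ^(2)=1; μ^(3)=-5

((0, 0, 3); (0, 3, 0); (3, 0, 0))


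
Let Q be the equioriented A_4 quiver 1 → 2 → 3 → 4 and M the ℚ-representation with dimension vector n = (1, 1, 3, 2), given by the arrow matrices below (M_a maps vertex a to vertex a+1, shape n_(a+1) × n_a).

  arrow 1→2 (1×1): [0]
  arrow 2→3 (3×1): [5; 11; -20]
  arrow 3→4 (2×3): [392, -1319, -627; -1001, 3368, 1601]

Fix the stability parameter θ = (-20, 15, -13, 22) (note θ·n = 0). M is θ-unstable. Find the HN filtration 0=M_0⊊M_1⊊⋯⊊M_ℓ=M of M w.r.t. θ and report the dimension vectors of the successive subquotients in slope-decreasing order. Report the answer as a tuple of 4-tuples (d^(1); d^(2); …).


Interval decomposition of M: I[1,1], I[2,4], I[3,3], I[3,4].
HN type (ℓ=4): μ^(1)=22; μ^(2)=1; μ^(3)=-13; μ^(4)=-20

((0, 0, 0, 2); (0, 1, 1, 0); (0, 0, 2, 0); (1, 0, 0, 0))


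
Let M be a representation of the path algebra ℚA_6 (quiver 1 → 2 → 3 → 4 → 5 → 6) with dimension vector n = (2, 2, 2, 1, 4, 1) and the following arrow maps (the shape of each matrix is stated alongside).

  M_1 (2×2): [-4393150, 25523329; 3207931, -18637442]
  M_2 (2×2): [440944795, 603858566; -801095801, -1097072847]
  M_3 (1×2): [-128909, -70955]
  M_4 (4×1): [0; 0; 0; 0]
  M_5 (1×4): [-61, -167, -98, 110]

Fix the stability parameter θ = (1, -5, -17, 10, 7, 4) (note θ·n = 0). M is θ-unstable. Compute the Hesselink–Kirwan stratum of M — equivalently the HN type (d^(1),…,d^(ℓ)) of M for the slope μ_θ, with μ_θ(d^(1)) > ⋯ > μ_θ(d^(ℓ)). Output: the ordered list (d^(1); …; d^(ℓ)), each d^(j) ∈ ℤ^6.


Barcode: M ≅ I[1,3], I[1,4], I[5,5]^3, I[5,6]. HN layers by μ_θ (4 steps, strictly decreasing):
  μ^(1)=10; μ^(2)=7; μ^(3)=11/2; μ^(4)=-7

((0, 0, 0, 1, 0, 0); (0, 0, 0, 0, 3, 0); (0, 0, 0, 0, 1, 1); (2, 2, 2, 0, 0, 0))


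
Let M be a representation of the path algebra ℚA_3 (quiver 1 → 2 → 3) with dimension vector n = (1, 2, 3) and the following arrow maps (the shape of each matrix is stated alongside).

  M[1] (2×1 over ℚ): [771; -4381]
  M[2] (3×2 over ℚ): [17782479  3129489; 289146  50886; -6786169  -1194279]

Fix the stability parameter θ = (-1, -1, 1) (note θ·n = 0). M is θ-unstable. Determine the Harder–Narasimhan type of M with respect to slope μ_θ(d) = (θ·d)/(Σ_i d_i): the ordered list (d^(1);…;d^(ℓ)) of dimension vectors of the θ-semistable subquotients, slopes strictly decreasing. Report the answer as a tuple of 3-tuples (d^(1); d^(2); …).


Interval decomposition of M: I[1,2], I[2,3], I[3,3]^2.
HN type (ℓ=2): μ^(1)=1; μ^(2)=-1

((0, 0, 3); (1, 2, 0))


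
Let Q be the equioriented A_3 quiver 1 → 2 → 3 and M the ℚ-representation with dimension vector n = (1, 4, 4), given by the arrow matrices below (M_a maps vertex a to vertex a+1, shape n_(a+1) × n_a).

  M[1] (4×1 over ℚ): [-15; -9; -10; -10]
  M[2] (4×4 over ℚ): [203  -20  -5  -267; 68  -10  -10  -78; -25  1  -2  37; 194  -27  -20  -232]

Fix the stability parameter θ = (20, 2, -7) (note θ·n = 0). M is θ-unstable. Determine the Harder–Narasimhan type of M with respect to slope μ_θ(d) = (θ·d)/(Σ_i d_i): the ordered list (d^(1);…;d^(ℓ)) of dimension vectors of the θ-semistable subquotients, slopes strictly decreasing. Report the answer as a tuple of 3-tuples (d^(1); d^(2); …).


Barcode: M ≅ I[1,3], I[2,3]^3. HN layers by μ_θ (2 steps, strictly decreasing):
  μ^(1)=5; μ^(2)=-5/2

((1, 1, 1); (0, 3, 3))


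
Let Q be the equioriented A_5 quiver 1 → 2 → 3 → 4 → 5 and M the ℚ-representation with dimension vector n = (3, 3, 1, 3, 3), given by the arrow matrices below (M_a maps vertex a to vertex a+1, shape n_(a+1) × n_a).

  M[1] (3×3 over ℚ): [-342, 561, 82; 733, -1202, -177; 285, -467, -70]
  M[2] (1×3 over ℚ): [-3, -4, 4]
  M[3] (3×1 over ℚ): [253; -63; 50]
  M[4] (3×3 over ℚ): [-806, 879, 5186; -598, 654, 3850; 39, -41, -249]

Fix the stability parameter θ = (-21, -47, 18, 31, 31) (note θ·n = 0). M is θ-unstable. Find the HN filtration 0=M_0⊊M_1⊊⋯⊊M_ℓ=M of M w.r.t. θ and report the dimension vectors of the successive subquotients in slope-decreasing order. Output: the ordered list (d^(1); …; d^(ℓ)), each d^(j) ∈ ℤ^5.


Via rank(M_{q-1}∘⋯∘M_p): M ≅ I[1,2]^2, I[1,5], I[4,4], I[4,5], I[5,5].
μ_θ-semistable layers: μ^(1)=31; μ^(2)=18; μ^(3)=-34

((0, 0, 0, 3, 3); (0, 0, 1, 0, 0); (3, 3, 0, 0, 0))


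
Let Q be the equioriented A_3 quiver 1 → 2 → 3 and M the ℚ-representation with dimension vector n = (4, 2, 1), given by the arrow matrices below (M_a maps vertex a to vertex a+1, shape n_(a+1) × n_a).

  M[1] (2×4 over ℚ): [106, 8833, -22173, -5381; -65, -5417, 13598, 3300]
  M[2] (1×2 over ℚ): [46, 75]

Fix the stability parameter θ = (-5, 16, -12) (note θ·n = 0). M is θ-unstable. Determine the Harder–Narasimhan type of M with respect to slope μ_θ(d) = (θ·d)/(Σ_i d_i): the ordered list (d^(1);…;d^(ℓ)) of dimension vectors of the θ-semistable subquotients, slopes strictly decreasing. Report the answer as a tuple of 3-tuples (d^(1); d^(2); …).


Via rank(M_{q-1}∘⋯∘M_p): M ≅ I[1,1]^2, I[1,2], I[1,3].
μ_θ-semistable layers: μ^(1)=16; μ^(2)=2; μ^(3)=-5

((0, 1, 0); (0, 1, 1); (4, 0, 0))


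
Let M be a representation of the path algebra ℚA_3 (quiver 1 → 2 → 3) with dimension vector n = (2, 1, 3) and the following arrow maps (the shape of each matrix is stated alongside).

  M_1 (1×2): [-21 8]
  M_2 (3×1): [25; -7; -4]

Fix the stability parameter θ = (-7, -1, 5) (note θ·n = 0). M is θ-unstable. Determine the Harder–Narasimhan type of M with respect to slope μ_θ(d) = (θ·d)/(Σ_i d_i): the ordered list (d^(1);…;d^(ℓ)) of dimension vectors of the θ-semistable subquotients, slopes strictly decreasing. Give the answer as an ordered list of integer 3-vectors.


Interval decomposition of M: I[1,1], I[1,3], I[3,3]^2.
HN type (ℓ=3): μ^(1)=5; μ^(2)=-1; μ^(3)=-7

((0, 0, 3); (0, 1, 0); (2, 0, 0))


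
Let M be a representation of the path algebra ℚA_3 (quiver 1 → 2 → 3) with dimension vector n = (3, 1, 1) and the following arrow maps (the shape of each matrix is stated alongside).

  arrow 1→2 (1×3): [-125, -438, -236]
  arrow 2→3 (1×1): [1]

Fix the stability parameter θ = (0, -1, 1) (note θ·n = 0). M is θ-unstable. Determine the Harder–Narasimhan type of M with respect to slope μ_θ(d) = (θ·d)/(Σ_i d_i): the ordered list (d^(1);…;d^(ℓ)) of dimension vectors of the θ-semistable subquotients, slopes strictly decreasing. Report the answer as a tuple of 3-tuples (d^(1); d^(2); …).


Barcode: M ≅ I[1,1]^2, I[1,3]. HN layers by μ_θ (3 steps, strictly decreasing):
  μ^(1)=1; μ^(2)=0; μ^(3)=-1/2

((0, 0, 1); (2, 0, 0); (1, 1, 0))


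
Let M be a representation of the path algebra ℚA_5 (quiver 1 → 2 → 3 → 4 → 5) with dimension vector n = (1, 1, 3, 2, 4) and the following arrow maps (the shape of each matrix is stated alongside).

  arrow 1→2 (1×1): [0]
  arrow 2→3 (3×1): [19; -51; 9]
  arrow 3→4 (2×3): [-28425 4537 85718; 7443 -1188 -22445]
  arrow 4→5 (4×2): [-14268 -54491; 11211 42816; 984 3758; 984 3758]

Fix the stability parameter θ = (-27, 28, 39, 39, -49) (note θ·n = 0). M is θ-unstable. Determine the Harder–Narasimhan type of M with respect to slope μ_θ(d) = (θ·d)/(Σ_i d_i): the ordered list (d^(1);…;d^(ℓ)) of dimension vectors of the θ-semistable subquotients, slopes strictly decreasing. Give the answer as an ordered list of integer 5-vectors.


Via rank(M_{q-1}∘⋯∘M_p): M ≅ I[1,1], I[2,3], I[3,5]^2, I[5,5]^2.
μ_θ-semistable layers: μ^(1)=39; μ^(2)=28; μ^(3)=29/3; μ^(4)=-27; μ^(5)=-49

((0, 0, 1, 0, 0); (0, 1, 0, 0, 0); (0, 0, 2, 2, 2); (1, 0, 0, 0, 0); (0, 0, 0, 0, 2))


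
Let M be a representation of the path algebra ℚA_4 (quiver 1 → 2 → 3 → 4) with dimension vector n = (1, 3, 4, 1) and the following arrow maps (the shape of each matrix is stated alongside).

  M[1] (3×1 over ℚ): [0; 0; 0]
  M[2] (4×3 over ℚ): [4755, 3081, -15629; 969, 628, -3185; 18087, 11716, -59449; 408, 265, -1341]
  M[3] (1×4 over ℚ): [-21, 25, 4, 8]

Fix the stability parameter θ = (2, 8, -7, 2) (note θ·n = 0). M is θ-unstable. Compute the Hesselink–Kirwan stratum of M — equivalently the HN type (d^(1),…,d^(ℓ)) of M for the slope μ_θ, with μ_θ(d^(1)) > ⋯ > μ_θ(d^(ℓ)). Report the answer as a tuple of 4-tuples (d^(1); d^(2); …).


Barcode: M ≅ I[1,1], I[2,3]^2, I[2,4], I[3,3]. HN layers by μ_θ (3 steps, strictly decreasing):
  μ^(1)=2; μ^(2)=1/2; μ^(3)=-7

((1, 0, 0, 1); (0, 3, 3, 0); (0, 0, 1, 0))


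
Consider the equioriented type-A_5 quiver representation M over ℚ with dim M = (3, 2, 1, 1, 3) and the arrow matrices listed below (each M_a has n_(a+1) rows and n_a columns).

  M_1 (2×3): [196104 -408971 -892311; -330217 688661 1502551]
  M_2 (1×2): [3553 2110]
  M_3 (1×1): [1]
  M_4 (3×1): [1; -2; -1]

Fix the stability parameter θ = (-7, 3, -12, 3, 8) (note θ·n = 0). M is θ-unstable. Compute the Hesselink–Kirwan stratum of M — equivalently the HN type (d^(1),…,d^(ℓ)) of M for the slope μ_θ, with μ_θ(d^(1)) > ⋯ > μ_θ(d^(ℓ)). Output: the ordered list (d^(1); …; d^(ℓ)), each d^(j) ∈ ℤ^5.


Barcode: M ≅ I[1,1], I[1,2], I[1,5], I[5,5]^2. HN layers by μ_θ (4 steps, strictly decreasing):
  μ^(1)=8; μ^(2)=3; μ^(3)=-9/2; μ^(4)=-7

((0, 0, 0, 0, 3); (0, 1, 0, 1, 0); (0, 1, 1, 0, 0); (3, 0, 0, 0, 0))


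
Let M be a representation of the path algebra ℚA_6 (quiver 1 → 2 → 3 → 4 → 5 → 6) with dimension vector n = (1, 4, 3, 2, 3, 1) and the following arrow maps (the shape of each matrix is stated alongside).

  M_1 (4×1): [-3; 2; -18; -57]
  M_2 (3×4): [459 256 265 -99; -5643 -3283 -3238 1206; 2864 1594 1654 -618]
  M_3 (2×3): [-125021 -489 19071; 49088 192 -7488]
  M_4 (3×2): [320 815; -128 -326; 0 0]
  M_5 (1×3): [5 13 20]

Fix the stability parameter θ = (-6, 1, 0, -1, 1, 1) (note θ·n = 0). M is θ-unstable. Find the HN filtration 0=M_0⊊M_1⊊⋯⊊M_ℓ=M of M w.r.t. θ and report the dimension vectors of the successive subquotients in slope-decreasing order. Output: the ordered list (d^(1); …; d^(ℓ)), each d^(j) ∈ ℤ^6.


Barcode: M ≅ I[1,4], I[2,2]^2, I[2,3], I[3,3], I[4,6], I[5,5]^2. HN layers by μ_θ (5 steps, strictly decreasing):
  μ^(1)=1; μ^(2)=1/2; μ^(3)=0; μ^(4)=-1; μ^(5)=-6

((0, 2, 0, 0, 3, 1); (0, 1, 1, 0, 0, 0); (0, 1, 2, 1, 0, 0); (0, 0, 0, 1, 0, 0); (1, 0, 0, 0, 0, 0))


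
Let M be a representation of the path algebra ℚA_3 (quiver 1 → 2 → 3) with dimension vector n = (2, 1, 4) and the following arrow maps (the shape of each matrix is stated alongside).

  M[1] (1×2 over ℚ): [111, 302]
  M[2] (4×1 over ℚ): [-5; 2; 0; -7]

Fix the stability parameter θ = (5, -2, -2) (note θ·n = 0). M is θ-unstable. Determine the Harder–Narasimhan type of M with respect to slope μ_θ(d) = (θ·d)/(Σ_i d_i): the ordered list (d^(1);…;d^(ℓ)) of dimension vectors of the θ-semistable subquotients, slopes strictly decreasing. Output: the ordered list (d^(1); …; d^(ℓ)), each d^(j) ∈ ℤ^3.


Barcode: M ≅ I[1,1], I[1,3], I[3,3]^3. HN layers by μ_θ (3 steps, strictly decreasing):
  μ^(1)=5; μ^(2)=1/3; μ^(3)=-2

((1, 0, 0); (1, 1, 1); (0, 0, 3))


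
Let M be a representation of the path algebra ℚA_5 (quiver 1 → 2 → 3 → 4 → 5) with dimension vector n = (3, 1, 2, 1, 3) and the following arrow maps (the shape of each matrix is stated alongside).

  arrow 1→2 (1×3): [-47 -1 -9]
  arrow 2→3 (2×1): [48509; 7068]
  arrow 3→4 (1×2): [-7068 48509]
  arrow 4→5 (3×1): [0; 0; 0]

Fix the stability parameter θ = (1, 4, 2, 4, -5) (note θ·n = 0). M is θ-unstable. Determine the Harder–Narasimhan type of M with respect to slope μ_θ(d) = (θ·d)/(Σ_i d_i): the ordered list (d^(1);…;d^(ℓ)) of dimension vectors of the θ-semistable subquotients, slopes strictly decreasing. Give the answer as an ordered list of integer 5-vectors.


Interval decomposition of M: I[1,1]^2, I[1,3], I[3,4], I[5,5]^3.
HN type (ℓ=5): μ^(1)=4; μ^(2)=3; μ^(3)=2; μ^(4)=1; μ^(5)=-5

((0, 0, 0, 1, 0); (0, 1, 1, 0, 0); (0, 0, 1, 0, 0); (3, 0, 0, 0, 0); (0, 0, 0, 0, 3))


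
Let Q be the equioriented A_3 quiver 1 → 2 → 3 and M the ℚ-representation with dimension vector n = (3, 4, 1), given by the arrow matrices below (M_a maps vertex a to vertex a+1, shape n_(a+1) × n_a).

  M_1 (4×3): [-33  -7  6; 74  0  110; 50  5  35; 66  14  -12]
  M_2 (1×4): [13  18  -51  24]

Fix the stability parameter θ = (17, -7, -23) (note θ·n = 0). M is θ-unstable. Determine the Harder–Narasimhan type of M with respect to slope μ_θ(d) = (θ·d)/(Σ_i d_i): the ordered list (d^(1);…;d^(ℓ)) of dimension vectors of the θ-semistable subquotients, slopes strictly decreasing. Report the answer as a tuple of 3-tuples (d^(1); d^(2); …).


Interval decomposition of M: I[1,1], I[1,2], I[1,3], I[2,2]^2.
HN type (ℓ=4): μ^(1)=17; μ^(2)=5; μ^(3)=-13/3; μ^(4)=-7

((1, 0, 0); (1, 1, 0); (1, 1, 1); (0, 2, 0))


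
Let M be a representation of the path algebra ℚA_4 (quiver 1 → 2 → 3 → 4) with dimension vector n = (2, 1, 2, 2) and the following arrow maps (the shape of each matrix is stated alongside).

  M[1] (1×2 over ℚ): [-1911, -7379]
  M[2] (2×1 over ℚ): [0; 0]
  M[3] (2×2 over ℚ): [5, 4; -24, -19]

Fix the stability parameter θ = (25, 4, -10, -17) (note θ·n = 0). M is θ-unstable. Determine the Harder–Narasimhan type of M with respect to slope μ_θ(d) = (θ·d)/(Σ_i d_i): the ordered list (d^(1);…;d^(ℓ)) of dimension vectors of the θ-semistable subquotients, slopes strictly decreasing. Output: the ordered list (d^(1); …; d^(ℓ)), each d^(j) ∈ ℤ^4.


Via rank(M_{q-1}∘⋯∘M_p): M ≅ I[1,1], I[1,2], I[3,4]^2.
μ_θ-semistable layers: μ^(1)=25; μ^(2)=29/2; μ^(3)=-27/2

((1, 0, 0, 0); (1, 1, 0, 0); (0, 0, 2, 2))


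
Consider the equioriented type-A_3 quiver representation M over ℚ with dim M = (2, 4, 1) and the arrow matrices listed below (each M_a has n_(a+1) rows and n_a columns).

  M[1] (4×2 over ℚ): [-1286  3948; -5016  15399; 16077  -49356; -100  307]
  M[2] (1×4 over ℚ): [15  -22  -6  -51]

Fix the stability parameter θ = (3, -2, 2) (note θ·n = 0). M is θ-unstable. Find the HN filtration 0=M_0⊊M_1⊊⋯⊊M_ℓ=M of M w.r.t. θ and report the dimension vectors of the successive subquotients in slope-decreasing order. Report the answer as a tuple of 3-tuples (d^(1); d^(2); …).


Barcode: M ≅ I[1,2], I[1,3], I[2,2]^2. HN layers by μ_θ (3 steps, strictly decreasing):
  μ^(1)=2; μ^(2)=1/2; μ^(3)=-2

((0, 0, 1); (2, 2, 0); (0, 2, 0))


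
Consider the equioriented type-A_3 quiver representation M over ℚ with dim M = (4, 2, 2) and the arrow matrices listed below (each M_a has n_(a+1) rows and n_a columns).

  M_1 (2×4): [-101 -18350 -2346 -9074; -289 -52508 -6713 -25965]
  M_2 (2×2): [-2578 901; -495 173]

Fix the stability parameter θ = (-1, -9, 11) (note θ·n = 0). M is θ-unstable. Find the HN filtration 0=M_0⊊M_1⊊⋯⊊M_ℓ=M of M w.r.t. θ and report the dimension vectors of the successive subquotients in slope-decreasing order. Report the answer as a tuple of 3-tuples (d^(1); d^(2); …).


Via rank(M_{q-1}∘⋯∘M_p): M ≅ I[1,1]^2, I[1,3]^2.
μ_θ-semistable layers: μ^(1)=11; μ^(2)=-1; μ^(3)=-5

((0, 0, 2); (2, 0, 0); (2, 2, 0))


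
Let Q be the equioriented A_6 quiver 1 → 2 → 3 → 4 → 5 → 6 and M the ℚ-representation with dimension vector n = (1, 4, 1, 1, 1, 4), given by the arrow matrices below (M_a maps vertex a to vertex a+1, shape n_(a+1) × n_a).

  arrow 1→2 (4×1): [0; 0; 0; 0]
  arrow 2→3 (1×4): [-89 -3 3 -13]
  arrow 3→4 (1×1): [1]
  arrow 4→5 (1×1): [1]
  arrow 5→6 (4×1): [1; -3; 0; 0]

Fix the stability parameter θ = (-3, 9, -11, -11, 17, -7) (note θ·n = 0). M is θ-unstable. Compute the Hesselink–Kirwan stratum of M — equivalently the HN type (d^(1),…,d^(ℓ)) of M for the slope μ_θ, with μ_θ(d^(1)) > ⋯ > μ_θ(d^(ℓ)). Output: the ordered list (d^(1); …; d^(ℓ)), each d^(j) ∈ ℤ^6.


Interval decomposition of M: I[1,1], I[2,2]^3, I[2,6], I[6,6]^3.
HN type (ℓ=5): μ^(1)=9; μ^(2)=5; μ^(3)=-3; μ^(4)=-13/3; μ^(5)=-7

((0, 3, 0, 0, 0, 0); (0, 0, 0, 0, 1, 1); (1, 0, 0, 0, 0, 0); (0, 1, 1, 1, 0, 0); (0, 0, 0, 0, 0, 3))


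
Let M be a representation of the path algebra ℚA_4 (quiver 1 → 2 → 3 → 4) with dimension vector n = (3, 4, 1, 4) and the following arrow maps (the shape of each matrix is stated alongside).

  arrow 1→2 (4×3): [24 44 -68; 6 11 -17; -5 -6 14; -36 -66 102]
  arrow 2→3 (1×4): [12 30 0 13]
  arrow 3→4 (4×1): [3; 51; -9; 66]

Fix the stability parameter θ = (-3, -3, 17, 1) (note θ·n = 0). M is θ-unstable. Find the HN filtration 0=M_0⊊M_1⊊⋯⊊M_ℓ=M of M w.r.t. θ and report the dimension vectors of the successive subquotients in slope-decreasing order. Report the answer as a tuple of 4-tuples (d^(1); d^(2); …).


Via rank(M_{q-1}∘⋯∘M_p): M ≅ I[1,1], I[1,2]^2, I[2,2], I[2,4], I[4,4]^3.
μ_θ-semistable layers: μ^(1)=9; μ^(2)=1; μ^(3)=-3

((0, 0, 1, 1); (0, 0, 0, 3); (3, 4, 0, 0))


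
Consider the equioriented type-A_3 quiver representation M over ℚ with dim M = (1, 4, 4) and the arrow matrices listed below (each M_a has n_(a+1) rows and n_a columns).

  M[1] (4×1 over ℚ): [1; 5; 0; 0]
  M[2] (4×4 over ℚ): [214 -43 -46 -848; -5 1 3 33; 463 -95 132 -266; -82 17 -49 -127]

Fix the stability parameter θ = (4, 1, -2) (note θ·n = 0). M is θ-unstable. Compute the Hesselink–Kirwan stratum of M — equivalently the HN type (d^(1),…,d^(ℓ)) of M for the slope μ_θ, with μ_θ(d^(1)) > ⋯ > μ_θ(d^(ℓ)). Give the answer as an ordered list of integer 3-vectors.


Interval decomposition of M: I[1,3], I[2,3]^3.
HN type (ℓ=2): μ^(1)=1; μ^(2)=-1/2

((1, 1, 1); (0, 3, 3))


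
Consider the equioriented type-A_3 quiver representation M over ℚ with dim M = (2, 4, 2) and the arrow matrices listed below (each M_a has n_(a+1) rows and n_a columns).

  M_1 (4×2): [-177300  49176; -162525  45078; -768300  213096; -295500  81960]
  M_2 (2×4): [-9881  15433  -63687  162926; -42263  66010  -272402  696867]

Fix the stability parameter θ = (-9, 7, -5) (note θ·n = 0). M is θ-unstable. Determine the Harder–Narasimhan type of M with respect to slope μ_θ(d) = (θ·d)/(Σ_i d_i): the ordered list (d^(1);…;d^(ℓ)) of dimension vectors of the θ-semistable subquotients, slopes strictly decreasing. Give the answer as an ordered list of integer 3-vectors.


Interval decomposition of M: I[1,1], I[1,3], I[2,2]^2, I[2,3].
HN type (ℓ=3): μ^(1)=7; μ^(2)=1; μ^(3)=-9

((0, 2, 0); (0, 2, 2); (2, 0, 0))


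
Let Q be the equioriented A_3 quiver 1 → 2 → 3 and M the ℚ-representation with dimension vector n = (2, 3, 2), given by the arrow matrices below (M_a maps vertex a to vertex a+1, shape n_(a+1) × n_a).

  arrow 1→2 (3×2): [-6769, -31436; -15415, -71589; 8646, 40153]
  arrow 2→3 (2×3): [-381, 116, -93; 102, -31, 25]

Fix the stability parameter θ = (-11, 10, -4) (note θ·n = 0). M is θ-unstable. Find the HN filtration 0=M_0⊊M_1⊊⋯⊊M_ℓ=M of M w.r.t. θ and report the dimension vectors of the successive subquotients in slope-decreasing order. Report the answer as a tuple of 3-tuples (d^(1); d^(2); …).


Interval decomposition of M: I[1,3]^2, I[2,2].
HN type (ℓ=3): μ^(1)=10; μ^(2)=3; μ^(3)=-11

((0, 1, 0); (0, 2, 2); (2, 0, 0))


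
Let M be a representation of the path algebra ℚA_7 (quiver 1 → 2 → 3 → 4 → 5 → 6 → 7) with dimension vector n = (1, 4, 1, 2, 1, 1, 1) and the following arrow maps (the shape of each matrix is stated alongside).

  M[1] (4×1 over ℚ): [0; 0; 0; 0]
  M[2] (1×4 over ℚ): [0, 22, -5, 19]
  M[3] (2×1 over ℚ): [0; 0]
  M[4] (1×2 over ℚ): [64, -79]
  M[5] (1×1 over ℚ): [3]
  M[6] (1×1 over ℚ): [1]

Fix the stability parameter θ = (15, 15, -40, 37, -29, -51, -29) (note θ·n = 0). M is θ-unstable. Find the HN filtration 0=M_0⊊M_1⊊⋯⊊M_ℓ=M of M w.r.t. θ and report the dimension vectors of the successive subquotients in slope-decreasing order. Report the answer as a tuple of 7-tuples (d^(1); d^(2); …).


Interval decomposition of M: I[1,1], I[2,2]^3, I[2,3], I[4,4], I[4,7].
HN type (ℓ=4): μ^(1)=37; μ^(2)=15; μ^(3)=-25/2; μ^(4)=-18

((0, 0, 0, 1, 0, 0, 0); (1, 3, 0, 0, 0, 0, 0); (0, 1, 1, 0, 0, 0, 0); (0, 0, 0, 1, 1, 1, 1))


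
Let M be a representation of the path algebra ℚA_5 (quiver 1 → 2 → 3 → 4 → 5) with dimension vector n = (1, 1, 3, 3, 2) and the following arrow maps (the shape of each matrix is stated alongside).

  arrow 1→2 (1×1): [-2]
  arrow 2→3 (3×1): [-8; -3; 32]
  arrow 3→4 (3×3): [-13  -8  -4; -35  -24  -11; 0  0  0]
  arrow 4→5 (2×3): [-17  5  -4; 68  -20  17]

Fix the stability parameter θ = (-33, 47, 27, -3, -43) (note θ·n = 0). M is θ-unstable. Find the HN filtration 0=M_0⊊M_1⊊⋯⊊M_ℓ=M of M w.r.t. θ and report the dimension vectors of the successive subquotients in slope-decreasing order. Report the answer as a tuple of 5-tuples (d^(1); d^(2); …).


Barcode: M ≅ I[1,3], I[3,4], I[3,5], I[4,5]. HN layers by μ_θ (5 steps, strictly decreasing):
  μ^(1)=37; μ^(2)=12; μ^(3)=-19/3; μ^(4)=-23; μ^(5)=-33

((0, 1, 1, 0, 0); (0, 0, 1, 1, 0); (0, 0, 1, 1, 1); (0, 0, 0, 1, 1); (1, 0, 0, 0, 0))


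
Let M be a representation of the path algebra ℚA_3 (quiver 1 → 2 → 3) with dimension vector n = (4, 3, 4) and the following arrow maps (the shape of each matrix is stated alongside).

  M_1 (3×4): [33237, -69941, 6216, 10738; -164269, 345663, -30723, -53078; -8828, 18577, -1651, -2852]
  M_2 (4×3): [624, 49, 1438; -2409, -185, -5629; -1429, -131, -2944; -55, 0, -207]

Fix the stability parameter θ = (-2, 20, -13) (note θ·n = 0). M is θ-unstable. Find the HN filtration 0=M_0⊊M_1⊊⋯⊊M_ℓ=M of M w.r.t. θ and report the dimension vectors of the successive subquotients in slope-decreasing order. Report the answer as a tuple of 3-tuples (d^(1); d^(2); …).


Barcode: M ≅ I[1,1], I[1,3]^3, I[3,3]. HN layers by μ_θ (3 steps, strictly decreasing):
  μ^(1)=7/2; μ^(2)=-2; μ^(3)=-13

((0, 3, 3); (4, 0, 0); (0, 0, 1))


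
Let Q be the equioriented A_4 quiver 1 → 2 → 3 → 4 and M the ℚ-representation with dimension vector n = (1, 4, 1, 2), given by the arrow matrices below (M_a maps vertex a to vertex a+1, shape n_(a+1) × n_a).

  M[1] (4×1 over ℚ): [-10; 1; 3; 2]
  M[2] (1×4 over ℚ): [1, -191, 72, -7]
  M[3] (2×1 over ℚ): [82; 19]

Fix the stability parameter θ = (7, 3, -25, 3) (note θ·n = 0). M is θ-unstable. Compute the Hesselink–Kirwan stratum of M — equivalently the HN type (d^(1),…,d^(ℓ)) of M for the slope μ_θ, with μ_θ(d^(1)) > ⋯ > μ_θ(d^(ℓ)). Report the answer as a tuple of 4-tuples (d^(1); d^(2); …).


Interval decomposition of M: I[1,4], I[2,2]^3, I[4,4].
HN type (ℓ=2): μ^(1)=3; μ^(2)=-5

((0, 3, 0, 2); (1, 1, 1, 0))


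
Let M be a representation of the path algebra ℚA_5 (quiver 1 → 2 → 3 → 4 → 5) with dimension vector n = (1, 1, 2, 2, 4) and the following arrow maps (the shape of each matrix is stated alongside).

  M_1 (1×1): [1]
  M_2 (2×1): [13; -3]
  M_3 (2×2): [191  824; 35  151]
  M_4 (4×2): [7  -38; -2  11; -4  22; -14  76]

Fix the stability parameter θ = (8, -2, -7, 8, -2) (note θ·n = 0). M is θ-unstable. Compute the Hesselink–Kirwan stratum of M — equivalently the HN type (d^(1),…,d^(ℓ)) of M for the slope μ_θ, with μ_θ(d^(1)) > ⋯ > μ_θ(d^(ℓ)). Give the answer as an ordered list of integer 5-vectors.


Interval decomposition of M: I[1,5], I[3,5], I[5,5]^2.
HN type (ℓ=4): μ^(1)=3; μ^(2)=-1/3; μ^(3)=-2; μ^(4)=-7

((0, 0, 0, 2, 2); (1, 1, 1, 0, 0); (0, 0, 0, 0, 2); (0, 0, 1, 0, 0))
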